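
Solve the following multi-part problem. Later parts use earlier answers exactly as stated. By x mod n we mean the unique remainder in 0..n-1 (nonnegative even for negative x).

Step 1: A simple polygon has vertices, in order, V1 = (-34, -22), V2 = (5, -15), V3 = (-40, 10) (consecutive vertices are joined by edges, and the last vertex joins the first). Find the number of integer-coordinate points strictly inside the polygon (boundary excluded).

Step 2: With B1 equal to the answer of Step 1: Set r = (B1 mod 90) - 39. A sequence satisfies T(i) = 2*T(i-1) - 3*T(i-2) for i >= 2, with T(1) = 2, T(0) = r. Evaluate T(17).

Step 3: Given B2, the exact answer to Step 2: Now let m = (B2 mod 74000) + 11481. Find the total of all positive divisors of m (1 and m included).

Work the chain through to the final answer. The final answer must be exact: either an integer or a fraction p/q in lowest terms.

120692

Step 1: cross terms: (-34*-15 - 5*-22)=620, (5*10 - -40*-15)=-550, (-40*-22 - -34*10)=1220; twice the area = |1290| = 1290; area = 645; boundary points = 1 + 5 + 2 = 8; strictly interior points = area - boundary/2 + 1 = 642; answer 642
Step 2: B1 = 642; r = -27; T(2) = 2*(2) - 3*(-27) = 85; iterating: T(2)=85, T(3)=164, T(4)=73, T(5)=-346, T(6)=-911, T(7)=-784, T(8)=1165, T(9)=4682, T(10)=5869, T(11)=-2308, T(12)=-22223, T(13)=-37522, T(14)=-8375, T(15)=95816, T(16)=216757, T(17)=146066; answer 146066
Step 3: B2 = 146066; m = 83547; 83547 = 3^2 * 9283; sigma = (1 + 3 + 9) * (1 + 9283) = 13 * 9284 = 120692; answer 120692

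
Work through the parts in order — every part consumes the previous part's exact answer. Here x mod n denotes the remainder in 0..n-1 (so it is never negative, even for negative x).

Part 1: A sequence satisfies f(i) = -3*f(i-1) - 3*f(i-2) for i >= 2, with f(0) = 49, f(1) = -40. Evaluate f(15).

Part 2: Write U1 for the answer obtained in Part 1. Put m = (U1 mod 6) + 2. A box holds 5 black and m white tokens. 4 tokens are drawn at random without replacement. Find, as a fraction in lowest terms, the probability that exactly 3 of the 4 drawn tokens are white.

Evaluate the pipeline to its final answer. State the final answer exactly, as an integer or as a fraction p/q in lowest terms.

5/21

Part 1: f(2) = -3*(-40) - 3*(49) = -27; iterating: f(2)=-27, f(3)=201, f(4)=-522, f(5)=963, f(6)=-1323, f(7)=1080, f(8)=729, f(9)=-5427, f(10)=14094, f(11)=-26001, f(12)=35721, f(13)=-29160, f(14)=-19683, f(15)=146529; answer 146529
Part 2: U1 = 146529; m = 5; total draws C(10,4) = 210; favorable C(5,3)*C(5,1) = 50; P = 5/21; answer 5/21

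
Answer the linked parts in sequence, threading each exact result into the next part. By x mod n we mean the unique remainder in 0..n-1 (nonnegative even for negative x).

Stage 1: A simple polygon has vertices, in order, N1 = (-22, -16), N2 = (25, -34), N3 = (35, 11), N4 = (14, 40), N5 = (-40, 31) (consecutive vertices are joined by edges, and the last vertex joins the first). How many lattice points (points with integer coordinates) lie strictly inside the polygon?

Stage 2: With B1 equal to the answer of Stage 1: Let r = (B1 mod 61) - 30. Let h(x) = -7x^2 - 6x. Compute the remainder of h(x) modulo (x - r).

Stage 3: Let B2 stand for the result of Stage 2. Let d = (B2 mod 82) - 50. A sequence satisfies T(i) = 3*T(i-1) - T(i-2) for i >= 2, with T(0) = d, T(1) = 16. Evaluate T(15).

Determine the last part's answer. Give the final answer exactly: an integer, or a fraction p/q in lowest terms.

20622293

Stage 1: cross terms: (-22*-34 - 25*-16)=1148, (25*11 - 35*-34)=1465, (35*40 - 14*11)=1246, (14*31 - -40*40)=2034, (-40*-16 - -22*31)=1322; twice the area = |7215| = 7215; area = 7215/2; boundary points = 1 + 5 + 1 + 9 + 1 = 17; strictly interior points = area - boundary/2 + 1 = 3600; answer 3600
Stage 2: B1 = 3600; r = -29; remainder = value at the root: -7*(-29)^2 - 6*(-29)^1 = (-5887) + (174) = -5713; answer -5713
Stage 3: B2 = -5713; d = -23; T(2) = 3*(16) - 1*(-23) = 71; iterating: T(2)=71, T(3)=197, T(4)=520, T(5)=1363, T(6)=3569, T(7)=9344, T(8)=24463, T(9)=64045, T(10)=167672, T(11)=438971, T(12)=1149241, T(13)=3008752, T(14)=7877015, T(15)=20622293; answer 20622293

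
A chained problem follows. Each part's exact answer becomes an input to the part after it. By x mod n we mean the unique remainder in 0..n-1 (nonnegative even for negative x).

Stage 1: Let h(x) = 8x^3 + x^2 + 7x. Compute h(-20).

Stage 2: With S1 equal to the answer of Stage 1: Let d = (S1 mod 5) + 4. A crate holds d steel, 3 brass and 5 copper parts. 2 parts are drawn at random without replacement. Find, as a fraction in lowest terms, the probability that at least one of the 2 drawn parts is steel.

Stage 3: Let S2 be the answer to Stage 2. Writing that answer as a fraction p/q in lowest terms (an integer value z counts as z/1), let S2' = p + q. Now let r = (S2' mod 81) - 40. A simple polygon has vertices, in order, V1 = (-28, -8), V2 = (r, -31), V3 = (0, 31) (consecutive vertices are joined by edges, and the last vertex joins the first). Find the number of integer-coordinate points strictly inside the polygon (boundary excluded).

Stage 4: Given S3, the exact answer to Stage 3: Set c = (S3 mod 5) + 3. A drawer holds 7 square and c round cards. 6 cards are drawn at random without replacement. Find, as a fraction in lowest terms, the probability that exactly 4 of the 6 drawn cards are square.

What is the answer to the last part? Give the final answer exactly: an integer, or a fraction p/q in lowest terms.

Stage 1: 8*(-20)^3 + 1*(-20)^2 + 7*(-20)^1 = (-64000) + (400) + (-140) = -63740; answer -63740
Stage 2: S1 = -63740; d = 4; total draws C(12,2) = 66; complement C(8,2) = 28; favorable 66 - 28 = 38; P = 19/33; answer 19/33
Stage 3: S2 = 19/33; threaded value p + q = 52; r = 12; cross terms: (-28*-31 - 12*-8)=964, (12*31 - 0*-31)=372, (0*-8 - -28*31)=868; twice the area = |2204| = 2204; area = 1102; boundary points = 1 + 2 + 1 = 4; strictly interior points = area - boundary/2 + 1 = 1101; answer 1101
Stage 4: S3 = 1101; c = 4; total draws C(11,6) = 462; favorable C(7,4)*C(4,2) = 210; P = 5/11; answer 5/11

5/11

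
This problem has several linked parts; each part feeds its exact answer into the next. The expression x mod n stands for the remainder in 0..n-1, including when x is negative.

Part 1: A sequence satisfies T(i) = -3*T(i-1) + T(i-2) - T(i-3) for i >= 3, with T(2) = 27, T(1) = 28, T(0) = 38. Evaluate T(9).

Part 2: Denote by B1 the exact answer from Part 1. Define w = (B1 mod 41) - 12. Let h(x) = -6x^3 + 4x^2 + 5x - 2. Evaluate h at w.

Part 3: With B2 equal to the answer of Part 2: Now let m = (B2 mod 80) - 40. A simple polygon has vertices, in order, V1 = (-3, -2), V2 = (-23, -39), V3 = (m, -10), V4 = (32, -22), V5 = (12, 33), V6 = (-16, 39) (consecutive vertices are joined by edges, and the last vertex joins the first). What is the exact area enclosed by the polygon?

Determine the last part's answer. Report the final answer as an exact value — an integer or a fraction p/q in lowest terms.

1526

Part 1: T(3) = -3*(27) + 1*(28) - 1*(38) = -91; iterating: T(3)=-91, T(4)=272, T(5)=-934, T(6)=3165, T(7)=-10701, T(8)=36202, T(9)=-122472; answer -122472
Part 2: B1 = -122472; w = 24; -6*(24)^3 + 4*(24)^2 + 5*(24)^1 - 2 = (-82944) + (2304) + (120) + (-2) = -80522; answer -80522
Part 3: B2 = -80522; m = -2; cross terms: (-3*-39 - -23*-2)=71, (-23*-10 - -2*-39)=152, (-2*-22 - 32*-10)=364, (32*33 - 12*-22)=1320, (12*39 - -16*33)=996, (-16*-2 - -3*39)=149; twice the area = |3052| = 3052; area = 1526; answer 1526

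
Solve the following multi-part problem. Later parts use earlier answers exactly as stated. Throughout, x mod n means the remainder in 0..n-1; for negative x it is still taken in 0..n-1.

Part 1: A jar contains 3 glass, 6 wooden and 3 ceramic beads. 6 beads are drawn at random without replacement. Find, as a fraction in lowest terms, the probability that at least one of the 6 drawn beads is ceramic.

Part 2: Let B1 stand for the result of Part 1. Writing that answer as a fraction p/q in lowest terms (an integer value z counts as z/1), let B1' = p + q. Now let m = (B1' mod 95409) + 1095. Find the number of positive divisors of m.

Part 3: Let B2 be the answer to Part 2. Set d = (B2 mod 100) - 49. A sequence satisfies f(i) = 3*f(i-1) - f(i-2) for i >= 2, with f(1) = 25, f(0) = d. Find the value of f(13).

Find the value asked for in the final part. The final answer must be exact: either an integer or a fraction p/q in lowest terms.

4472233

Part 1: total draws C(12,6) = 924; complement C(9,6) = 84; favorable 924 - 84 = 840; P = 10/11; answer 10/11
Part 2: B1 = 10/11; threaded value p + q = 21; m = 1116; 1116 = 2^2 * 3^2 * 31; number of divisors = (2+1) * (2+1) * (1+1) = 18; answer 18
Part 3: B2 = 18; d = -31; f(2) = 3*(25) - 1*(-31) = 106; iterating: f(2)=106, f(3)=293, f(4)=773, f(5)=2026, f(6)=5305, f(7)=13889, f(8)=36362, f(9)=95197, f(10)=249229, f(11)=652490, f(12)=1708241, f(13)=4472233; answer 4472233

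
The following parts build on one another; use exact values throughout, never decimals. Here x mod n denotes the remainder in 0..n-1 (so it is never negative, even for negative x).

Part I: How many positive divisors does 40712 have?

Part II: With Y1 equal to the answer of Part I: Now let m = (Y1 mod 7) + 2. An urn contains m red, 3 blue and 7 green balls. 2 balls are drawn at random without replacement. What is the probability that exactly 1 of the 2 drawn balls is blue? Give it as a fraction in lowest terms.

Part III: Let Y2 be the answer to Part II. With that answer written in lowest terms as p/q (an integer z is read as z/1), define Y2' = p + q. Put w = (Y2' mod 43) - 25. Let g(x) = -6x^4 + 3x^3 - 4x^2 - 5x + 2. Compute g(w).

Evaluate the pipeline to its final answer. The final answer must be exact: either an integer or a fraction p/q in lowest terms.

-165514

Part I: 40712 = 2^3 * 7 * 727; number of divisors = (3+1) * (1+1) * (1+1) = 16; answer 16
Part II: Y1 = 16; m = 4; total draws C(14,2) = 91; favorable C(3,1)*C(11,1) = 33; P = 33/91; answer 33/91
Part III: Y2 = 33/91; threaded value p + q = 124; w = 13; -6*(13)^4 + 3*(13)^3 - 4*(13)^2 - 5*(13)^1 + 2 = (-171366) + (6591) + (-676) + (-65) + (2) = -165514; answer -165514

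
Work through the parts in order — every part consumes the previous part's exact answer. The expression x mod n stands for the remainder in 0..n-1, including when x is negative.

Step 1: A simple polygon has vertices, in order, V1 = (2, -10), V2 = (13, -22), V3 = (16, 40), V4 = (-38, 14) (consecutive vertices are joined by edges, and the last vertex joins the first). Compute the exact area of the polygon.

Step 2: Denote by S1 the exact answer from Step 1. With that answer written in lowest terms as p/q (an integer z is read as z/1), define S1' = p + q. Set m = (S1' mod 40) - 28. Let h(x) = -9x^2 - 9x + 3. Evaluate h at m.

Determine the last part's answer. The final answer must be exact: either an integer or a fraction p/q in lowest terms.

-3417

Step 1: cross terms: (2*-22 - 13*-10)=86, (13*40 - 16*-22)=872, (16*14 - -38*40)=1744, (-38*-10 - 2*14)=352; twice the area = |3054| = 3054; area = 1527; answer 1527
Step 2: S1 = 1527; threaded value p + q = 1528; m = -20; -9*(-20)^2 - 9*(-20)^1 + 3 = (-3600) + (180) + (3) = -3417; answer -3417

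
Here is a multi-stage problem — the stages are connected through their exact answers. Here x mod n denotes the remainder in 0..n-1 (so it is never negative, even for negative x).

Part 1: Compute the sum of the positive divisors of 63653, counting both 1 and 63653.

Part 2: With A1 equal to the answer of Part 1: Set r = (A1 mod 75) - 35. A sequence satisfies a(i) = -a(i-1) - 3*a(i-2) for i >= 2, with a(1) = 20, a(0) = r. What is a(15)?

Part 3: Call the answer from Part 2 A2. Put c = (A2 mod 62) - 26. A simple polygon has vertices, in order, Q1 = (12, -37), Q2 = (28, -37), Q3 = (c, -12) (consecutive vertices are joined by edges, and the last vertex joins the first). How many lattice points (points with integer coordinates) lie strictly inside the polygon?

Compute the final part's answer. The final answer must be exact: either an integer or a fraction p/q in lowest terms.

192

Part 1: 63653 = 53 * 1201; sigma = (1 + 53) * (1 + 1201) = 54 * 1202 = 64908; answer 64908
Part 2: A1 = 64908; r = -2; a(2) = -1*(20) - 3*(-2) = -14; iterating: a(2)=-14, a(3)=-46, a(4)=88, a(5)=50, a(6)=-314, a(7)=164, a(8)=778, a(9)=-1270, a(10)=-1064, a(11)=4874, a(12)=-1682, a(13)=-12940, a(14)=17986, a(15)=20834; answer 20834
Part 3: A2 = 20834; c = -24; cross terms: (12*-37 - 28*-37)=592, (28*-12 - -24*-37)=-1224, (-24*-37 - 12*-12)=1032; twice the area = |400| = 400; area = 200; boundary points = 16 + 1 + 1 = 18; strictly interior points = area - boundary/2 + 1 = 192; answer 192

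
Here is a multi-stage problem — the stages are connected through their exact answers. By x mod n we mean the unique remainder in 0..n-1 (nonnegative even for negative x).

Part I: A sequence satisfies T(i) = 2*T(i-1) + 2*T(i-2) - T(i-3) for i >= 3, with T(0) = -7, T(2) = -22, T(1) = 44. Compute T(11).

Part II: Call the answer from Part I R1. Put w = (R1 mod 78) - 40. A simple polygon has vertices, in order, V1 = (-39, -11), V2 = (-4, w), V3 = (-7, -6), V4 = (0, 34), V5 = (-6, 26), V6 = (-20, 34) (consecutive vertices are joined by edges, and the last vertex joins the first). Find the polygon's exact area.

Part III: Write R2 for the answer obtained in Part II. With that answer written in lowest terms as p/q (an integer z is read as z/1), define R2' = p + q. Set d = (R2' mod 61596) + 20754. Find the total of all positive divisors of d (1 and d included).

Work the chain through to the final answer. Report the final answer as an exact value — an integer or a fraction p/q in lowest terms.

Part I: T(3) = 2*(-22) + 2*(44) - 1*(-7) = 51; iterating: T(3)=51, T(4)=14, T(5)=152, T(6)=281, T(7)=852, T(8)=2114, T(9)=5651, T(10)=14678, T(11)=38544; answer 38544
Part II: R1 = 38544; w = -28; cross terms: (-39*-28 - -4*-11)=1048, (-4*-6 - -7*-28)=-172, (-7*34 - 0*-6)=-238, (0*26 - -6*34)=204, (-6*34 - -20*26)=316, (-20*-11 - -39*34)=1546; twice the area = |2704| = 2704; area = 1352; answer 1352
Part III: R2 = 1352; threaded value p + q = 1353; d = 22107; 22107 = 3 * 7369; sigma = (1 + 3) * (1 + 7369) = 4 * 7370 = 29480; answer 29480

29480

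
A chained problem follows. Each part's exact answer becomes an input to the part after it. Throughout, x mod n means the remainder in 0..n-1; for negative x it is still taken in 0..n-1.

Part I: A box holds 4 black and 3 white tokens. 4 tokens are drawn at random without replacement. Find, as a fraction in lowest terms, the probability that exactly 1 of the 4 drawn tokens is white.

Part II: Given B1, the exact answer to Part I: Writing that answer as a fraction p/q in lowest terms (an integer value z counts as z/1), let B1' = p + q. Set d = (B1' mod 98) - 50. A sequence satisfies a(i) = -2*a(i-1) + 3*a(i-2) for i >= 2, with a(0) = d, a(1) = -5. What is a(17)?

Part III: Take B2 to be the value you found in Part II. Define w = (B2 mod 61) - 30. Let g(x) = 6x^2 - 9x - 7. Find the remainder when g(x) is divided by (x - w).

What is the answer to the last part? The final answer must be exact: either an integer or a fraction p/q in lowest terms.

5300

Part I: total draws C(7,4) = 35; favorable C(3,1)*C(4,3) = 12; P = 12/35; answer 12/35
Part II: B1 = 12/35; threaded value p + q = 47; d = -3; a(2) = -2*(-5) + 3*(-3) = 1; iterating: a(2)=1, a(3)=-17, a(4)=37, a(5)=-125, a(6)=361, a(7)=-1097, a(8)=3277, a(9)=-9845, a(10)=29521, a(11)=-88577, a(12)=265717, a(13)=-797165, a(14)=2391481, a(15)=-7174457, a(16)=21523357, a(17)=-64570085; answer -64570085
Part III: B2 = -64570085; w = -29; remainder = value at the root: 6*(-29)^2 - 9*(-29)^1 - 7 = (5046) + (261) + (-7) = 5300; answer 5300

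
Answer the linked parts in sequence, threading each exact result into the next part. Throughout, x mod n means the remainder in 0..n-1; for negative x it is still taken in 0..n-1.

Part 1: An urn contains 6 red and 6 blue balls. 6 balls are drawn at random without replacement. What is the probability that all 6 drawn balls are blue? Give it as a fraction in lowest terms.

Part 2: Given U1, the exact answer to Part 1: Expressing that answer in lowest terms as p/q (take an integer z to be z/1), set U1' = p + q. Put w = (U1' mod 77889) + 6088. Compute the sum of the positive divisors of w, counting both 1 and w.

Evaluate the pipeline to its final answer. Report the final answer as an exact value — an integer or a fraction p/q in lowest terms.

7014

Part 1: total draws C(12,6) = 924; favorable C(6,6) = 1; P = 1/924; answer 1/924
Part 2: U1 = 1/924; threaded value p + q = 925; w = 7013; 7013 is prime, so its only divisors are 1 and 7013; sigma = 1 + 7013 = 7014; answer 7014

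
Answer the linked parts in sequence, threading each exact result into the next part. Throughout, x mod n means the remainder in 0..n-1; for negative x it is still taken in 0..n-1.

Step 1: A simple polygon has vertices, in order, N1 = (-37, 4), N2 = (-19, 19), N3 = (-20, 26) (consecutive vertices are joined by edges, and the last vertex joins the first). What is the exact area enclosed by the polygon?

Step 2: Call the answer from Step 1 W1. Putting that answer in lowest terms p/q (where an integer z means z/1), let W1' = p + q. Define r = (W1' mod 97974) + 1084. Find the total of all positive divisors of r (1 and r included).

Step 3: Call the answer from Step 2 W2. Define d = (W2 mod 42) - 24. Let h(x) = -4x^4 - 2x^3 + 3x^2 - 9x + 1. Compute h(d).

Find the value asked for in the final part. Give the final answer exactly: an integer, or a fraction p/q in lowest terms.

Step 1: cross terms: (-37*19 - -19*4)=-627, (-19*26 - -20*19)=-114, (-20*4 - -37*26)=882; twice the area = |141| = 141; area = 141/2; answer 141/2
Step 2: W1 = 141/2; threaded value p + q = 143; r = 1227; 1227 = 3 * 409; sigma = (1 + 3) * (1 + 409) = 4 * 410 = 1640; answer 1640
Step 3: W2 = 1640; d = -22; -4*(-22)^4 - 2*(-22)^3 + 3*(-22)^2 - 9*(-22)^1 + 1 = (-937024) + (21296) + (1452) + (198) + (1) = -914077; answer -914077

-914077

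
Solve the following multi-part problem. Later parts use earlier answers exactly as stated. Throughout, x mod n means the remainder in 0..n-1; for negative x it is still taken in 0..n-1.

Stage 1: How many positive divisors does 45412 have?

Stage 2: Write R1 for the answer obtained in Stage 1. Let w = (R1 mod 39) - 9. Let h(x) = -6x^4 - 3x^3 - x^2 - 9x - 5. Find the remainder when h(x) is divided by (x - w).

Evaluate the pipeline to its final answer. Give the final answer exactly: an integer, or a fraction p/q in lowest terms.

-392

Stage 1: 45412 = 2^2 * 11353; number of divisors = (2+1) * (1+1) = 6; answer 6
Stage 2: R1 = 6; w = -3; remainder = value at the root: -6*(-3)^4 - 3*(-3)^3 - 1*(-3)^2 - 9*(-3)^1 - 5 = (-486) + (81) + (-9) + (27) + (-5) = -392; answer -392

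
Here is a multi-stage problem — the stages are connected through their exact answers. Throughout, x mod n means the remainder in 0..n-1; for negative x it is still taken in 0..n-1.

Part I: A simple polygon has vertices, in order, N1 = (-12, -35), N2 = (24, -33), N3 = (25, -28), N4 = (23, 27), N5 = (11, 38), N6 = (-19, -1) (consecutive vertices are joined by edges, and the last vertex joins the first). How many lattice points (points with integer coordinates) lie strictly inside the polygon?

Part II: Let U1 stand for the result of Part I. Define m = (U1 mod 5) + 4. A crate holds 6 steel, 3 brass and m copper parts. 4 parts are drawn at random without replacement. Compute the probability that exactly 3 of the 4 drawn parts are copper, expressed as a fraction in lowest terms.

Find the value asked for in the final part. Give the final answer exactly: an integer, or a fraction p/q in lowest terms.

Part I: cross terms: (-12*-33 - 24*-35)=1236, (24*-28 - 25*-33)=153, (25*27 - 23*-28)=1319, (23*38 - 11*27)=577, (11*-1 - -19*38)=711, (-19*-35 - -12*-1)=653; twice the area = |4649| = 4649; area = 4649/2; boundary points = 2 + 1 + 1 + 1 + 3 + 1 = 9; strictly interior points = area - boundary/2 + 1 = 2321; answer 2321
Part II: U1 = 2321; m = 5; total draws C(14,4) = 1001; favorable C(5,3)*C(9,1) = 90; P = 90/1001; answer 90/1001

90/1001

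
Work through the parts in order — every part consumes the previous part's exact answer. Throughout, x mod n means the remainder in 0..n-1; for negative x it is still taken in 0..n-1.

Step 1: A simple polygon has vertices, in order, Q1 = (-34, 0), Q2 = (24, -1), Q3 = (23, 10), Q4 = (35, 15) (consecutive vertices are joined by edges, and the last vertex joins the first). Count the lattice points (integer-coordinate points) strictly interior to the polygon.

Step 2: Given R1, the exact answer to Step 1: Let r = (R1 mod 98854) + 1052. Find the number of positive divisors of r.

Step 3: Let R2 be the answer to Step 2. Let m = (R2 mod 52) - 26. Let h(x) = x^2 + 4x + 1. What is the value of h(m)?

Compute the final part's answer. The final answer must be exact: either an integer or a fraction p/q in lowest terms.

481

Step 1: cross terms: (-34*-1 - 24*0)=34, (24*10 - 23*-1)=263, (23*15 - 35*10)=-5, (35*0 - -34*15)=510; twice the area = |802| = 802; area = 401; boundary points = 1 + 1 + 1 + 3 = 6; strictly interior points = area - boundary/2 + 1 = 399; answer 399
Step 2: R1 = 399; r = 1451; 1451 is prime, so its only divisors are 1 and 1451; count = 2; answer 2
Step 3: R2 = 2; m = -24; 1*(-24)^2 + 4*(-24)^1 + 1 = (576) + (-96) + (1) = 481; answer 481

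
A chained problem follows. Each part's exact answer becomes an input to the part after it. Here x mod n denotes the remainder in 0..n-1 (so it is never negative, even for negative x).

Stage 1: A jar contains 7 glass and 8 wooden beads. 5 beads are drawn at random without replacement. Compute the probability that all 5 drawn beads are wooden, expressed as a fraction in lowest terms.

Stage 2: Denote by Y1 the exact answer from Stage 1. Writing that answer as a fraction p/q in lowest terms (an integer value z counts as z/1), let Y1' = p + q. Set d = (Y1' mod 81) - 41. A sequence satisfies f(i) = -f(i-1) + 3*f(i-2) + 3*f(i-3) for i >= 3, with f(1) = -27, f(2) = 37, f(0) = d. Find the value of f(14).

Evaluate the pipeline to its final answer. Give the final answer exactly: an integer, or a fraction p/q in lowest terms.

Stage 1: total draws C(15,5) = 3003; favorable C(8,5) = 56; P = 8/429; answer 8/429
Stage 2: Y1 = 8/429; threaded value p + q = 437; d = -9; f(3) = -1*(37) + 3*(-27) + 3*(-9) = -145; iterating: f(3)=-145, f(4)=175, f(5)=-499, f(6)=589, f(7)=-1561, f(8)=1831, f(9)=-4747, f(10)=5557, f(11)=-14305, f(12)=16735, f(13)=-42979, f(14)=50269; answer 50269

50269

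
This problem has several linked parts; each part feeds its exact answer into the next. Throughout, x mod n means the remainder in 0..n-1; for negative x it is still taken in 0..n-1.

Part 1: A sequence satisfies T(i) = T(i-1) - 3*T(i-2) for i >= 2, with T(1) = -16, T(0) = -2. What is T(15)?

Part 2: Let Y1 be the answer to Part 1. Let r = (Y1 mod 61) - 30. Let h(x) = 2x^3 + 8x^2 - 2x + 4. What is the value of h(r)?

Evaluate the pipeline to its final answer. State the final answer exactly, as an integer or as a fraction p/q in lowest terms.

124

Part 1: T(2) = 1*(-16) - 3*(-2) = -10; iterating: T(2)=-10, T(3)=38, T(4)=68, T(5)=-46, T(6)=-250, T(7)=-112, T(8)=638, T(9)=974, T(10)=-940, T(11)=-3862, T(12)=-1042, T(13)=10544, T(14)=13670, T(15)=-17962; answer -17962
Part 2: Y1 = -17962; r = 3; 2*(3)^3 + 8*(3)^2 - 2*(3)^1 + 4 = (54) + (72) + (-6) + (4) = 124; answer 124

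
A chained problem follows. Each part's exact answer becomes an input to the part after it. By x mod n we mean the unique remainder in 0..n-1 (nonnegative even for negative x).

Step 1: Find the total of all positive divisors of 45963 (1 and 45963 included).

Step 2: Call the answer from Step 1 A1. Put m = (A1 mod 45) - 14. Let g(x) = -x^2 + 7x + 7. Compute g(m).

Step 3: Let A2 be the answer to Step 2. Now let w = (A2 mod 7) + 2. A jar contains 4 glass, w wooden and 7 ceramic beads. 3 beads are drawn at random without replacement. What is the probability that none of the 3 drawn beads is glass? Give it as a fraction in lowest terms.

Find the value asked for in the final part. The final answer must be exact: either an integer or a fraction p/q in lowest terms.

455/969

Step 1: 45963 = 3^2 * 5107; sigma = (1 + 3 + 9) * (1 + 5107) = 13 * 5108 = 66404; answer 66404
Step 2: A1 = 66404; m = 15; -1*(15)^2 + 7*(15)^1 + 7 = (-225) + (105) + (7) = -113; answer -113
Step 3: A2 = -113; w = 8; total draws C(19,3) = 969; favorable C(15,3) = 455; P = 455/969; answer 455/969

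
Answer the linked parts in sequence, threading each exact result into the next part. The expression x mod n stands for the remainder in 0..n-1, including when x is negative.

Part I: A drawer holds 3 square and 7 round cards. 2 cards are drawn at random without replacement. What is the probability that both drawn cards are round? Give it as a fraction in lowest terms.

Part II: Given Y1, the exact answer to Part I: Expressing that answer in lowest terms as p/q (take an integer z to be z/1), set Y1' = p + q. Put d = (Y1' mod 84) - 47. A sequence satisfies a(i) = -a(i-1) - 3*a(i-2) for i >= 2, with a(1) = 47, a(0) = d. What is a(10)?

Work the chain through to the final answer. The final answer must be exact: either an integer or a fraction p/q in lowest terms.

-7007

Part I: total draws C(10,2) = 45; favorable C(7,2) = 21; P = 7/15; answer 7/15
Part II: Y1 = 7/15; threaded value p + q = 22; d = -25; a(2) = -1*(47) - 3*(-25) = 28; iterating: a(2)=28, a(3)=-169, a(4)=85, a(5)=422, a(6)=-677, a(7)=-589, a(8)=2620, a(9)=-853, a(10)=-7007; answer -7007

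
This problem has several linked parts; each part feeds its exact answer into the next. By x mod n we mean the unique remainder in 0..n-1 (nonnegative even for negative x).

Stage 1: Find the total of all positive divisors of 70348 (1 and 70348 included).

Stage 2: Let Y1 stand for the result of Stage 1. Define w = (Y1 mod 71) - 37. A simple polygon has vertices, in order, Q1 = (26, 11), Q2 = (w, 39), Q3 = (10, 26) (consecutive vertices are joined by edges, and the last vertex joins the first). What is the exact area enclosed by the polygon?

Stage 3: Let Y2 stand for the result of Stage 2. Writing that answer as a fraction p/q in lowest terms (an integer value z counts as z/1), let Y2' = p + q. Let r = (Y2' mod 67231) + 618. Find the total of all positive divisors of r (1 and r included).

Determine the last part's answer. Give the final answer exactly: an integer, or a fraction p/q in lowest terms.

1008

Stage 1: 70348 = 2^2 * 43 * 409; sigma = (1 + 2 + 4) * (1 + 43) * (1 + 409) = 7 * 44 * 410 = 126280; answer 126280
Stage 2: Y1 = 126280; w = 5; cross terms: (26*39 - 5*11)=959, (5*26 - 10*39)=-260, (10*11 - 26*26)=-566; twice the area = |133| = 133; area = 133/2; answer 133/2
Stage 3: Y2 = 133/2; threaded value p + q = 135; r = 753; 753 = 3 * 251; sigma = (1 + 3) * (1 + 251) = 4 * 252 = 1008; answer 1008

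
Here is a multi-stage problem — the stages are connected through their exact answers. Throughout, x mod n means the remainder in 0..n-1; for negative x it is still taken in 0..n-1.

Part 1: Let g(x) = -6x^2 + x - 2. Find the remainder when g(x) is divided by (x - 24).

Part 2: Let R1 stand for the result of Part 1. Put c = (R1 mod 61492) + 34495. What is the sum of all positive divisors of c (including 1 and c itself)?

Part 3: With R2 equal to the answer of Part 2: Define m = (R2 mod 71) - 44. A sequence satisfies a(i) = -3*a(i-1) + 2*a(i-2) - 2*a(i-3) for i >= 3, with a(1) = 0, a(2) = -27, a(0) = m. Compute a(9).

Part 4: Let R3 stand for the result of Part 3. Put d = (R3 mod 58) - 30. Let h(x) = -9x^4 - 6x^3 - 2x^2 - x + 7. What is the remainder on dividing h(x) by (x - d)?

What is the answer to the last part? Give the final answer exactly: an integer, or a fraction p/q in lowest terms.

Part 1: remainder = value at the root: -6*(24)^2 + 1*(24)^1 - 2 = (-3456) + (24) + (-2) = -3434; answer -3434
Part 2: R1 = -3434; c = 92553; 92553 = 3 * 30851; sigma = (1 + 3) * (1 + 30851) = 4 * 30852 = 123408; answer 123408
Part 3: R2 = 123408; m = -34; a(3) = -3*(-27) + 2*(0) - 2*(-34) = 149; iterating: a(3)=149, a(4)=-501, a(5)=1855, a(6)=-6865, a(7)=25307, a(8)=-93361, a(9)=344427; answer 344427
Part 4: R3 = 344427; d = -7; remainder = value at the root: -9*(-7)^4 - 6*(-7)^3 - 2*(-7)^2 - 1*(-7)^1 + 7 = (-21609) + (2058) + (-98) + (7) + (7) = -19635; answer -19635

-19635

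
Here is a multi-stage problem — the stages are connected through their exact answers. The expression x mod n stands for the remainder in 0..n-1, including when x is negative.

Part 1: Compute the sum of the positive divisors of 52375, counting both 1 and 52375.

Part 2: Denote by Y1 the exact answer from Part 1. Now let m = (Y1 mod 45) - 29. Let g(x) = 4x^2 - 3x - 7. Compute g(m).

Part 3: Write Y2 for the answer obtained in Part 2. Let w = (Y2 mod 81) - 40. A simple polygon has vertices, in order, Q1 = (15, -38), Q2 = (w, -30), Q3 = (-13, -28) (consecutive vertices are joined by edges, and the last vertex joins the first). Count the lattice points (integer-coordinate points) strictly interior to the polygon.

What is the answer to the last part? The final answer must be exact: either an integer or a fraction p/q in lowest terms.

Part 1: 52375 = 5^3 * 419; sigma = (1 + 5 + 25 + 125) * (1 + 419) = 156 * 420 = 65520; answer 65520
Part 2: Y1 = 65520; m = -29; 4*(-29)^2 - 3*(-29)^1 - 7 = (3364) + (87) + (-7) = 3444; answer 3444
Part 3: Y2 = 3444; w = 2; cross terms: (15*-30 - 2*-38)=-374, (2*-28 - -13*-30)=-446, (-13*-38 - 15*-28)=914; twice the area = |94| = 94; area = 47; boundary points = 1 + 1 + 2 = 4; strictly interior points = area - boundary/2 + 1 = 46; answer 46

46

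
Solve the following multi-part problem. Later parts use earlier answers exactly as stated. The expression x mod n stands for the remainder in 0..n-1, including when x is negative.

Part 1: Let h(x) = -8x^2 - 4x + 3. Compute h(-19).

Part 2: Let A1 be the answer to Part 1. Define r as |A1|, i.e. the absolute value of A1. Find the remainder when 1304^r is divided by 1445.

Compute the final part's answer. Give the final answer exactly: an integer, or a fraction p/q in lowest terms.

Part 1: -8*(-19)^2 - 4*(-19)^1 + 3 = (-2888) + (76) + (3) = -2809; answer -2809
Part 2: A1 = -2809; r = 2809; squarings mod 1445: 1304^1=1304, 1304^2=1096, 1304^4=421, 1304^8=951, 1304^16=1276, 1304^32=1106, 1304^64=766, 1304^128=86, 1304^256=171, 1304^512=341, 1304^1024=681, 1304^2048=1361; 1304^2809 = 1304^1 * 1304^8 * 1304^16 * 1304^32 * 1304^64 * 1304^128 * 1304^512 * 1304^2048 = 379 (mod 1445); answer 379

379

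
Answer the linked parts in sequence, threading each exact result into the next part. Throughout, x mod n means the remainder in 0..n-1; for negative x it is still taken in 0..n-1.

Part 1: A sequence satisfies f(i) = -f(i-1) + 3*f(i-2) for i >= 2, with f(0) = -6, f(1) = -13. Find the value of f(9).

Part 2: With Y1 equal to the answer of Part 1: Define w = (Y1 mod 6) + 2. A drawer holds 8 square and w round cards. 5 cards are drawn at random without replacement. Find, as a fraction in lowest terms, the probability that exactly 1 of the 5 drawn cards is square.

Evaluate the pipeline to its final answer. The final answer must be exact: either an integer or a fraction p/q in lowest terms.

1/99

Part 1: f(2) = -1*(-13) + 3*(-6) = -5; iterating: f(2)=-5, f(3)=-34, f(4)=19, f(5)=-121, f(6)=178, f(7)=-541, f(8)=1075, f(9)=-2698; answer -2698
Part 2: Y1 = -2698; w = 4; total draws C(12,5) = 792; favorable C(8,1)*C(4,4) = 8; P = 1/99; answer 1/99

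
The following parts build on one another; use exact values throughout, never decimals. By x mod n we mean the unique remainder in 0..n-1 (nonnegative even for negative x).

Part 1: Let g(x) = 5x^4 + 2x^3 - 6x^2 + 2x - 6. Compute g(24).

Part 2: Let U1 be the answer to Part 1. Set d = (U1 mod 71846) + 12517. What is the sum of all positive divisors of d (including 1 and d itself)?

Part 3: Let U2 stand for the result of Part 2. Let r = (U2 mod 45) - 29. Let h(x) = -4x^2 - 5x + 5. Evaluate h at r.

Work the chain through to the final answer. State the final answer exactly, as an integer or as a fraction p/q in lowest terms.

-2569

Part 1: 5*(24)^4 + 2*(24)^3 - 6*(24)^2 + 2*(24)^1 - 6 = (1658880) + (27648) + (-3456) + (48) + (-6) = 1683114; answer 1683114
Part 2: U1 = 1683114; d = 43173; 43173 = 3^4 * 13 * 41; sigma = (1 + 3 + 9 + 27 + 81) * (1 + 13) * (1 + 41) = 121 * 14 * 42 = 71148; answer 71148
Part 3: U2 = 71148; r = -26; -4*(-26)^2 - 5*(-26)^1 + 5 = (-2704) + (130) + (5) = -2569; answer -2569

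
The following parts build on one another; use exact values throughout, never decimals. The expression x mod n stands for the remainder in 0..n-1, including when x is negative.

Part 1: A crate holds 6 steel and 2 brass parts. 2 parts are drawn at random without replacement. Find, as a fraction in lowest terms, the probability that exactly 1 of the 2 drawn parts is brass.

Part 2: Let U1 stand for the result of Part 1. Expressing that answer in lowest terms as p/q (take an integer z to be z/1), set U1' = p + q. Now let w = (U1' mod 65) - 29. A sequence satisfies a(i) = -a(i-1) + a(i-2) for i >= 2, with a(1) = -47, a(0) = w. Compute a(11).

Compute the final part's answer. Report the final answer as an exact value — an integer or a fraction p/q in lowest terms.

-3138

Part 1: total draws C(8,2) = 28; favorable C(2,1)*C(6,1) = 12; P = 3/7; answer 3/7
Part 2: U1 = 3/7; threaded value p + q = 10; w = -19; a(2) = -1*(-47) + 1*(-19) = 28; iterating: a(2)=28, a(3)=-75, a(4)=103, a(5)=-178, a(6)=281, a(7)=-459, a(8)=740, a(9)=-1199, a(10)=1939, a(11)=-3138; answer -3138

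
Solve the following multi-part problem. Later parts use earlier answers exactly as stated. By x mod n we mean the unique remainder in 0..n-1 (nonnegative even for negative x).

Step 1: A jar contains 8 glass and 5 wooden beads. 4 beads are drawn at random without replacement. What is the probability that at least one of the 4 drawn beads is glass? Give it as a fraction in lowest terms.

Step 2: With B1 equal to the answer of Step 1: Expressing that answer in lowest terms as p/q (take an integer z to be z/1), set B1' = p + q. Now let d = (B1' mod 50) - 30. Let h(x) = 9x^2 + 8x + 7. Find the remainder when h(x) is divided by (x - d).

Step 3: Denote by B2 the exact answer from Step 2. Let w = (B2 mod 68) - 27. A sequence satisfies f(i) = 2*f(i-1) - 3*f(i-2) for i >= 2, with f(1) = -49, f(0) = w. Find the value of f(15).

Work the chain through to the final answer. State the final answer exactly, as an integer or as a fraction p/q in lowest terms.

-38263

Step 1: total draws C(13,4) = 715; complement C(5,4) = 5; favorable 715 - 5 = 710; P = 142/143; answer 142/143
Step 2: B1 = 142/143; threaded value p + q = 285; d = 5; remainder = value at the root: 9*(5)^2 + 8*(5)^1 + 7 = (225) + (40) + (7) = 272; answer 272
Step 3: B2 = 272; w = -27; f(2) = 2*(-49) - 3*(-27) = -17; iterating: f(2)=-17, f(3)=113, f(4)=277, f(5)=215, f(6)=-401, f(7)=-1447, f(8)=-1691, f(9)=959, f(10)=6991, f(11)=11105, f(12)=1237, f(13)=-30841, f(14)=-65393, f(15)=-38263; answer -38263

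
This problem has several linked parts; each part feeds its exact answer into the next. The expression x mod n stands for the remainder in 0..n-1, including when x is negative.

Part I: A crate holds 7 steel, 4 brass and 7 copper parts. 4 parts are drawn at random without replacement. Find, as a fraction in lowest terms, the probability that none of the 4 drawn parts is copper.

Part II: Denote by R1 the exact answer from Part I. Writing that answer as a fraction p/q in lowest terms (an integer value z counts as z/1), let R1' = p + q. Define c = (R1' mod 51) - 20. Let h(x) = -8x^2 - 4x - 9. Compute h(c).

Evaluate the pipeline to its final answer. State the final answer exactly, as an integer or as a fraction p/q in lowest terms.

Part I: total draws C(18,4) = 3060; favorable C(11,4) = 330; P = 11/102; answer 11/102
Part II: R1 = 11/102; threaded value p + q = 113; c = -9; -8*(-9)^2 - 4*(-9)^1 - 9 = (-648) + (36) + (-9) = -621; answer -621

-621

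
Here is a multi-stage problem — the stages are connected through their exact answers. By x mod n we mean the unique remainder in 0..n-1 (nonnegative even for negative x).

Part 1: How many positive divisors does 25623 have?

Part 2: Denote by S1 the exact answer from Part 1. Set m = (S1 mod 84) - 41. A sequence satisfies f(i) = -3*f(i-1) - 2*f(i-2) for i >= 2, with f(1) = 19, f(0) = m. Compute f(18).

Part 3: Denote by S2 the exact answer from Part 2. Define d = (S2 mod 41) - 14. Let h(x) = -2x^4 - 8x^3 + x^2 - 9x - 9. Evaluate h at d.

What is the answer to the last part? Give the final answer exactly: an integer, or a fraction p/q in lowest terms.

-256455

Part 1: 25623 = 3^3 * 13 * 73; number of divisors = (3+1) * (1+1) * (1+1) = 16; answer 16
Part 2: S1 = 16; m = -25; f(2) = -3*(19) - 2*(-25) = -7; iterating: f(2)=-7, f(3)=-17, f(4)=65, f(5)=-161, f(6)=353, f(7)=-737, f(8)=1505, f(9)=-3041, f(10)=6113, f(11)=-12257, f(12)=24545, f(13)=-49121, f(14)=98273, f(15)=-196577, f(16)=393185, f(17)=-786401, f(18)=1572833; answer 1572833
Part 3: S2 = 1572833; d = 18; -2*(18)^4 - 8*(18)^3 + 1*(18)^2 - 9*(18)^1 - 9 = (-209952) + (-46656) + (324) + (-162) + (-9) = -256455; answer -256455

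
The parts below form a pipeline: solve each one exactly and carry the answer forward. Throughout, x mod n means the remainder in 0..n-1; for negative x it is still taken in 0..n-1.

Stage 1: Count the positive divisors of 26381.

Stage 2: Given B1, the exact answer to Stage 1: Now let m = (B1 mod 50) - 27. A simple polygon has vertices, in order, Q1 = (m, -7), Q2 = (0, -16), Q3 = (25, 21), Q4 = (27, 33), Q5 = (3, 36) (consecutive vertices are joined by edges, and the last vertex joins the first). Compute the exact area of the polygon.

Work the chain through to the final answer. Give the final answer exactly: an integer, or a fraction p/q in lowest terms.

1249

Stage 1: 26381 = 23 * 31 * 37; number of divisors = (1+1) * (1+1) * (1+1) = 8; answer 8
Stage 2: B1 = 8; m = -19; cross terms: (-19*-16 - 0*-7)=304, (0*21 - 25*-16)=400, (25*33 - 27*21)=258, (27*36 - 3*33)=873, (3*-7 - -19*36)=663; twice the area = |2498| = 2498; area = 1249; answer 1249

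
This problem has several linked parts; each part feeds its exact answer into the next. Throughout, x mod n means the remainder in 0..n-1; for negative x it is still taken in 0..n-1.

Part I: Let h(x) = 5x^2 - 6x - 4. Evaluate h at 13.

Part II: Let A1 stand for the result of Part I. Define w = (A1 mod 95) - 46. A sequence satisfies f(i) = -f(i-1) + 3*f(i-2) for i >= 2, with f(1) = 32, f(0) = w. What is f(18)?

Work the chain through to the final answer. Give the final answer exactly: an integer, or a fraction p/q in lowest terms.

Part I: 5*(13)^2 - 6*(13)^1 - 4 = (845) + (-78) + (-4) = 763; answer 763
Part II: A1 = 763; w = -43; f(2) = -1*(32) + 3*(-43) = -161; iterating: f(2)=-161, f(3)=257, f(4)=-740, f(5)=1511, f(6)=-3731, f(7)=8264, f(8)=-19457, f(9)=44249, f(10)=-102620, f(11)=235367, f(12)=-543227, f(13)=1249328, f(14)=-2879009, f(15)=6626993, f(16)=-15264020, f(17)=35144999, f(18)=-80937059; answer -80937059

-80937059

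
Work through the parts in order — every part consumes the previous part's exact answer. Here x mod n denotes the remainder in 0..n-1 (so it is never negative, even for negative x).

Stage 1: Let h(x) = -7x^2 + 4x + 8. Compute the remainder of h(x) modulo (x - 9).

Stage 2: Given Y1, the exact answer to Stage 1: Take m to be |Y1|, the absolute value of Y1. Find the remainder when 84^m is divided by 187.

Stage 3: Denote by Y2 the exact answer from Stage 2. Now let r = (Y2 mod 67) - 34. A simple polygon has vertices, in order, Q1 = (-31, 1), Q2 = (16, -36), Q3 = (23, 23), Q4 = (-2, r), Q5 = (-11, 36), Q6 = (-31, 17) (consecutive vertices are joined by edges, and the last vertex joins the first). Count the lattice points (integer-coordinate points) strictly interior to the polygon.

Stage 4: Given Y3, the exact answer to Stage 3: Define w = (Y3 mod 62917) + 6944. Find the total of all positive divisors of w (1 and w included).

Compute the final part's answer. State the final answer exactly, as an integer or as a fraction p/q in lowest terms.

23040

Stage 1: remainder = value at the root: -7*(9)^2 + 4*(9)^1 + 8 = (-567) + (36) + (8) = -523; answer -523
Stage 2: Y1 = -523; m = 523; squarings mod 187: 84^1=84, 84^2=137, 84^4=69, 84^8=86, 84^16=103, 84^32=137, 84^64=69, 84^128=86, 84^256=103, 84^512=137; 84^523 = 84^1 * 84^2 * 84^8 * 84^512 = 101 (mod 187); answer 101
Stage 3: Y2 = 101; r = 0; cross terms: (-31*-36 - 16*1)=1100, (16*23 - 23*-36)=1196, (23*0 - -2*23)=46, (-2*36 - -11*0)=-72, (-11*17 - -31*36)=929, (-31*1 - -31*17)=496; twice the area = |3695| = 3695; area = 3695/2; boundary points = 1 + 1 + 1 + 9 + 1 + 16 = 29; strictly interior points = area - boundary/2 + 1 = 1834; answer 1834
Stage 4: Y3 = 1834; w = 8778; 8778 = 2 * 3 * 7 * 11 * 19; sigma = (1 + 2) * (1 + 3) * (1 + 7) * (1 + 11) * (1 + 19) = 3 * 4 * 8 * 12 * 20 = 23040; answer 23040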